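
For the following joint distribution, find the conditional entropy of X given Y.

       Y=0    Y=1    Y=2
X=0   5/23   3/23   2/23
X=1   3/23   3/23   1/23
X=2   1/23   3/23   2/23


H(X|Y) = Σ_y p(y) H(X|Y=y)
  p(Y=0) = 9/23, H(X|Y=0) = 1.3516
  p(Y=1) = 9/23, H(X|Y=1) = 1.5850
  p(Y=2) = 5/23, H(X|Y=2) = 1.5219
H(X|Y) = 0.3913×1.3516 + 0.3913×1.5850 + 0.2174×1.5219 = 1.4800 bits


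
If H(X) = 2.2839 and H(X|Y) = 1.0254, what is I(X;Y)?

I(X;Y) = H(X) - H(X|Y)
I(X;Y) = 2.2839 - 1.0254 = 1.2585 bits


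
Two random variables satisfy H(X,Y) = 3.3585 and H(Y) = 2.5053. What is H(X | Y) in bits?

Chain rule: H(X,Y) = H(X|Y) + H(Y)
H(X|Y) = H(X,Y) - H(Y) = 3.3585 - 2.5053 = 0.8532 bits


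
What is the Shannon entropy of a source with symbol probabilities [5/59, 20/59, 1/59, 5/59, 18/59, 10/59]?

H(X) = -Σ p(x) log₂ p(x)
  -5/59 × log₂(5/59) = 0.3018
  -20/59 × log₂(20/59) = 0.5291
  -1/59 × log₂(1/59) = 0.0997
  -5/59 × log₂(5/59) = 0.3018
  -18/59 × log₂(18/59) = 0.5225
  -10/59 × log₂(10/59) = 0.4340
H(X) = 2.1888 bits


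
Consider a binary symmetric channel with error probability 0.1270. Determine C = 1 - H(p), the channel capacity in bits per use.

For BSC with error probability p:
C = 1 - H(p) where H(p) is binary entropy
H(0.1270) = -0.1270 × log₂(0.1270) - 0.8730 × log₂(0.8730)
H(p) = 0.5492
C = 1 - 0.5492 = 0.4508 bits/use


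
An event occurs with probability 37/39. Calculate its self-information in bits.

Information content I(x) = -log₂(p(x))
I = -log₂(37/39) = -log₂(0.9487)
I = 0.0759 bits


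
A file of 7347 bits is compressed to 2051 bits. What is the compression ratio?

Compression ratio = Original / Compressed
= 7347 / 2051 = 3.58:1


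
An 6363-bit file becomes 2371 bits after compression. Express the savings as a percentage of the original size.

Space savings = (1 - Compressed/Original) × 100%
= (1 - 2371/6363) × 100%
= 62.74%


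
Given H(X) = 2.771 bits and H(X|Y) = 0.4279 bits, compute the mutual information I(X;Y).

I(X;Y) = H(X) - H(X|Y)
I(X;Y) = 2.771 - 0.4279 = 2.3431 bits


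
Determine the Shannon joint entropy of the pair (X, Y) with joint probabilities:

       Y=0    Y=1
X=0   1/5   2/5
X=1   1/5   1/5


H(X,Y) = -Σ p(x,y) log₂ p(x,y)
  p(0,0)=1/5: -0.2000 × log₂(0.2000) = 0.4644
  p(0,1)=2/5: -0.4000 × log₂(0.4000) = 0.5288
  p(1,0)=1/5: -0.2000 × log₂(0.2000) = 0.4644
  p(1,1)=1/5: -0.2000 × log₂(0.2000) = 0.4644
H(X,Y) = 1.9219 bits


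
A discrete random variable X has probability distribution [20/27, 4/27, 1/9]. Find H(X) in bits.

H(X) = -Σ p(x) log₂ p(x)
  -20/27 × log₂(20/27) = 0.3207
  -4/27 × log₂(4/27) = 0.4081
  -1/9 × log₂(1/9) = 0.3522
H(X) = 1.0811 bits


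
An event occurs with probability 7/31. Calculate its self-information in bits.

Information content I(x) = -log₂(p(x))
I = -log₂(7/31) = -log₂(0.2258)
I = 2.1468 bits


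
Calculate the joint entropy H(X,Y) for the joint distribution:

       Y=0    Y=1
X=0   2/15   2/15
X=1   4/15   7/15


H(X,Y) = -Σ p(x,y) log₂ p(x,y)
  p(0,0)=2/15: -0.1333 × log₂(0.1333) = 0.3876
  p(0,1)=2/15: -0.1333 × log₂(0.1333) = 0.3876
  p(1,0)=4/15: -0.2667 × log₂(0.2667) = 0.5085
  p(1,1)=7/15: -0.4667 × log₂(0.4667) = 0.5131
H(X,Y) = 1.7968 bits


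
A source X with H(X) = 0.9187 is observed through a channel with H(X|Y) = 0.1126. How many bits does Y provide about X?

I(X;Y) = H(X) - H(X|Y)
I(X;Y) = 0.9187 - 0.1126 = 0.8061 bits


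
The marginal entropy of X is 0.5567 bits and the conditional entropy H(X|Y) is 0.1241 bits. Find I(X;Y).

I(X;Y) = H(X) - H(X|Y)
I(X;Y) = 0.5567 - 0.1241 = 0.4326 bits


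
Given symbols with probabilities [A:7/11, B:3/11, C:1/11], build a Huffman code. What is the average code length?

Huffman tree construction:
Combine smallest probabilities repeatedly
Resulting codes:
  A: 1 (length 1)
  B: 01 (length 2)
  C: 00 (length 2)
Average length = Σ p(s) × length(s) = 1.3636 bits


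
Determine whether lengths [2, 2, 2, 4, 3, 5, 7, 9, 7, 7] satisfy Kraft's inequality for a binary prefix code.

Kraft inequality: Σ 2^(-l_i) ≤ 1 for prefix-free code
Calculating: 2^(-2) + 2^(-2) + 2^(-2) + 2^(-4) + 2^(-3) + 2^(-5) + 2^(-7) + 2^(-9) + 2^(-7) + 2^(-7)
= 0.25 + 0.25 + 0.25 + 0.0625 + 0.125 + 0.03125 + 0.0078125 + 0.001953125 + 0.0078125 + 0.0078125
= 0.9941
Since 0.9941 ≤ 1, prefix-free code exists


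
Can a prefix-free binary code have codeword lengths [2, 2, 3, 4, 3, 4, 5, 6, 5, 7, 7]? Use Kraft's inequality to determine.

Kraft inequality: Σ 2^(-l_i) ≤ 1 for prefix-free code
Calculating: 2^(-2) + 2^(-2) + 2^(-3) + 2^(-4) + 2^(-3) + 2^(-4) + 2^(-5) + 2^(-6) + 2^(-5) + 2^(-7) + 2^(-7)
= 0.25 + 0.25 + 0.125 + 0.0625 + 0.125 + 0.0625 + 0.03125 + 0.015625 + 0.03125 + 0.0078125 + 0.0078125
= 0.9688
Since 0.9688 ≤ 1, prefix-free code exists


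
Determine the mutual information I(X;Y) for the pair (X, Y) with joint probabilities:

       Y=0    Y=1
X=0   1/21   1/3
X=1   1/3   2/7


H(X) = 0.9587, H(Y) = 0.9587, H(X,Y) = 1.7822
I(X;Y) = H(X) + H(Y) - H(X,Y) = 0.1352 bits


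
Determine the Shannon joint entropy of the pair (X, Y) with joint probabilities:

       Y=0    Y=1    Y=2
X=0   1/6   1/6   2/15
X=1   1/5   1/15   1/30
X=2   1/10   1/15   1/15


H(X,Y) = -Σ p(x,y) log₂ p(x,y)
  p(0,0)=1/6: -0.1667 × log₂(0.1667) = 0.4308
  p(0,1)=1/6: -0.1667 × log₂(0.1667) = 0.4308
  p(0,2)=2/15: -0.1333 × log₂(0.1333) = 0.3876
  p(1,0)=1/5: -0.2000 × log₂(0.2000) = 0.4644
  p(1,1)=1/15: -0.0667 × log₂(0.0667) = 0.2605
  p(1,2)=1/30: -0.0333 × log₂(0.0333) = 0.1636
  p(2,0)=1/10: -0.1000 × log₂(0.1000) = 0.3322
  p(2,1)=1/15: -0.0667 × log₂(0.0667) = 0.2605
  p(2,2)=1/15: -0.0667 × log₂(0.0667) = 0.2605
H(X,Y) = 2.9908 bits


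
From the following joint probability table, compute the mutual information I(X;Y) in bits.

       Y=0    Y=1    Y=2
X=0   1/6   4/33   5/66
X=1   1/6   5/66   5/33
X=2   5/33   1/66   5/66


H(X) = 1.5557, H(Y) = 1.5029, H(X,Y) = 2.9933
I(X;Y) = H(X) + H(Y) - H(X,Y) = 0.0653 bits


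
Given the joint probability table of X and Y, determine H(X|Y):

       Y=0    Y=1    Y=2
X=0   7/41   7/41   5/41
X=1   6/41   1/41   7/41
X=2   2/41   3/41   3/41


H(X|Y) = Σ_y p(y) H(X|Y=y)
  p(Y=0) = 15/41, H(X|Y=0) = 1.4295
  p(Y=1) = 11/41, H(X|Y=1) = 1.2407
  p(Y=2) = 15/41, H(X|Y=2) = 1.5058
H(X|Y) = 0.3659×1.4295 + 0.2683×1.2407 + 0.3659×1.5058 = 1.4068 bits


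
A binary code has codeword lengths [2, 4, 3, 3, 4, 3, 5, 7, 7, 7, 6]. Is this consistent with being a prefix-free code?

Kraft inequality: Σ 2^(-l_i) ≤ 1 for prefix-free code
Calculating: 2^(-2) + 2^(-4) + 2^(-3) + 2^(-3) + 2^(-4) + 2^(-3) + 2^(-5) + 2^(-7) + 2^(-7) + 2^(-7) + 2^(-6)
= 0.25 + 0.0625 + 0.125 + 0.125 + 0.0625 + 0.125 + 0.03125 + 0.0078125 + 0.0078125 + 0.0078125 + 0.015625
= 0.8203
Since 0.8203 ≤ 1, prefix-free code exists


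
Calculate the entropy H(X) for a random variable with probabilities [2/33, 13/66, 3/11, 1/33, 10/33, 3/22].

H(X) = -Σ p(x) log₂ p(x)
  -2/33 × log₂(2/33) = 0.2451
  -13/66 × log₂(13/66) = 0.4617
  -3/11 × log₂(3/11) = 0.5112
  -1/33 × log₂(1/33) = 0.1529
  -10/33 × log₂(10/33) = 0.5220
  -3/22 × log₂(3/22) = 0.3920
H(X) = 2.2848 bits


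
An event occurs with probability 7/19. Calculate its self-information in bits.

Information content I(x) = -log₂(p(x))
I = -log₂(7/19) = -log₂(0.3684)
I = 1.4406 bits


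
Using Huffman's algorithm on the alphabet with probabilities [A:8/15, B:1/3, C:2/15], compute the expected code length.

Huffman tree construction:
Combine smallest probabilities repeatedly
Resulting codes:
  A: 1 (length 1)
  B: 01 (length 2)
  C: 00 (length 2)
Average length = Σ p(s) × length(s) = 1.4667 bits


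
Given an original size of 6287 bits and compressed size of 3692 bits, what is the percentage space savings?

Space savings = (1 - Compressed/Original) × 100%
= (1 - 3692/6287) × 100%
= 41.28%


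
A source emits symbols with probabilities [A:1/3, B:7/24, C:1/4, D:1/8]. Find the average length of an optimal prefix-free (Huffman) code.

Huffman tree construction:
Combine smallest probabilities repeatedly
Resulting codes:
  A: 11 (length 2)
  B: 10 (length 2)
  C: 01 (length 2)
  D: 00 (length 2)
Average length = Σ p(s) × length(s) = 2.0000 bits


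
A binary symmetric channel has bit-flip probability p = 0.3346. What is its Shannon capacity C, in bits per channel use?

For BSC with error probability p:
C = 1 - H(p) where H(p) is binary entropy
H(0.3346) = -0.3346 × log₂(0.3346) - 0.6654 × log₂(0.6654)
H(p) = 0.9196
C = 1 - 0.9196 = 0.0804 bits/use


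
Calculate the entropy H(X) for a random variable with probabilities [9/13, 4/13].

H(X) = -Σ p(x) log₂ p(x)
  -9/13 × log₂(9/13) = 0.3673
  -4/13 × log₂(4/13) = 0.5232
H(X) = 0.8905 bits


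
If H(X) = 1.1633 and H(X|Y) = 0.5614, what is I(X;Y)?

I(X;Y) = H(X) - H(X|Y)
I(X;Y) = 1.1633 - 0.5614 = 0.6019 bits


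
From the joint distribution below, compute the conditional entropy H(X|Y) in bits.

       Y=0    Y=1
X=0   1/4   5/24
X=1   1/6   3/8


H(X|Y) = Σ_y p(y) H(X|Y=y)
  p(Y=0) = 5/12, H(X|Y=0) = 0.9710
  p(Y=1) = 7/12, H(X|Y=1) = 0.9403
H(X|Y) = 0.4167×0.9710 + 0.5833×0.9403 = 0.9531 bits


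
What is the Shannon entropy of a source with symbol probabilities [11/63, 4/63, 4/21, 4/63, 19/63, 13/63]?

H(X) = -Σ p(x) log₂ p(x)
  -11/63 × log₂(11/63) = 0.4396
  -4/63 × log₂(4/63) = 0.2525
  -4/21 × log₂(4/21) = 0.4557
  -4/63 × log₂(4/63) = 0.2525
  -19/63 × log₂(19/63) = 0.5216
  -13/63 × log₂(13/63) = 0.4698
H(X) = 2.3917 bits


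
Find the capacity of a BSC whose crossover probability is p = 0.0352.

For BSC with error probability p:
C = 1 - H(p) where H(p) is binary entropy
H(0.0352) = -0.0352 × log₂(0.0352) - 0.9648 × log₂(0.9648)
H(p) = 0.2198
C = 1 - 0.2198 = 0.7802 bits/use


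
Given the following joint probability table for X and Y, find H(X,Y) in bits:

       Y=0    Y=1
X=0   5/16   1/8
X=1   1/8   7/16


H(X,Y) = -Σ p(x,y) log₂ p(x,y)
  p(0,0)=5/16: -0.3125 × log₂(0.3125) = 0.5244
  p(0,1)=1/8: -0.1250 × log₂(0.1250) = 0.3750
  p(1,0)=1/8: -0.1250 × log₂(0.1250) = 0.3750
  p(1,1)=7/16: -0.4375 × log₂(0.4375) = 0.5218
H(X,Y) = 1.7962 bits


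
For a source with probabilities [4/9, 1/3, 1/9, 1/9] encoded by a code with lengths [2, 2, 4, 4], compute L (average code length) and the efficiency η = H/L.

Average length L = Σ p_i × l_i = 2.4444 bits
Entropy H = 1.7527 bits
Efficiency η = H/L × 100% = 71.70%


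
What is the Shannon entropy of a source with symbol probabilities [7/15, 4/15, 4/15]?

H(X) = -Σ p(x) log₂ p(x)
  -7/15 × log₂(7/15) = 0.5131
  -4/15 × log₂(4/15) = 0.5085
  -4/15 × log₂(4/15) = 0.5085
H(X) = 1.5301 bits


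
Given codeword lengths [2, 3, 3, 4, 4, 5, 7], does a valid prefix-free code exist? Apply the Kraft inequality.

Kraft inequality: Σ 2^(-l_i) ≤ 1 for prefix-free code
Calculating: 2^(-2) + 2^(-3) + 2^(-3) + 2^(-4) + 2^(-4) + 2^(-5) + 2^(-7)
= 0.25 + 0.125 + 0.125 + 0.0625 + 0.0625 + 0.03125 + 0.0078125
= 0.6641
Since 0.6641 ≤ 1, prefix-free code exists


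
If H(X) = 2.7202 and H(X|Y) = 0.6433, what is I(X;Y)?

I(X;Y) = H(X) - H(X|Y)
I(X;Y) = 2.7202 - 0.6433 = 2.0769 bits


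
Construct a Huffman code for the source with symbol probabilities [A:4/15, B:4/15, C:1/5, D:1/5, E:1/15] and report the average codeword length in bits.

Huffman tree construction:
Combine smallest probabilities repeatedly
Resulting codes:
  A: 01 (length 2)
  B: 10 (length 2)
  C: 111 (length 3)
  D: 00 (length 2)
  E: 110 (length 3)
Average length = Σ p(s) × length(s) = 2.2667 bits


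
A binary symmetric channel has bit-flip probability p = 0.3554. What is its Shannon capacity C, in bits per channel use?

For BSC with error probability p:
C = 1 - H(p) where H(p) is binary entropy
H(0.3554) = -0.3554 × log₂(0.3554) - 0.6446 × log₂(0.6446)
H(p) = 0.9388
C = 1 - 0.9388 = 0.0612 bits/use


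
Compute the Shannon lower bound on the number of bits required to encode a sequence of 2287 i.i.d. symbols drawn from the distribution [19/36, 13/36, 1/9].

Entropy H = 1.3695 bits/symbol
Minimum bits = H × n = 1.3695 × 2287
= 3131.98 bits


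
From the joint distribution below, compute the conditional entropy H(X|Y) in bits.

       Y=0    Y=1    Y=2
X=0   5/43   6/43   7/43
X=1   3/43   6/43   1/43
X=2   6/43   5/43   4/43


H(X|Y) = Σ_y p(y) H(X|Y=y)
  p(Y=0) = 14/43, H(X|Y=0) = 1.5306
  p(Y=1) = 17/43, H(X|Y=1) = 1.5799
  p(Y=2) = 12/43, H(X|Y=2) = 1.2807
H(X|Y) = 0.3256×1.5306 + 0.3953×1.5799 + 0.2791×1.2807 = 1.4803 bits


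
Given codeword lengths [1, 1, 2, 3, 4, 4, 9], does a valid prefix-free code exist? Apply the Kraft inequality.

Kraft inequality: Σ 2^(-l_i) ≤ 1 for prefix-free code
Calculating: 2^(-1) + 2^(-1) + 2^(-2) + 2^(-3) + 2^(-4) + 2^(-4) + 2^(-9)
= 0.5 + 0.5 + 0.25 + 0.125 + 0.0625 + 0.0625 + 0.001953125
= 1.5020
Since 1.5020 > 1, prefix-free code does not exist


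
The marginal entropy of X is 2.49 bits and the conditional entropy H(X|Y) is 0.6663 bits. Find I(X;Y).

I(X;Y) = H(X) - H(X|Y)
I(X;Y) = 2.49 - 0.6663 = 1.8237 bits


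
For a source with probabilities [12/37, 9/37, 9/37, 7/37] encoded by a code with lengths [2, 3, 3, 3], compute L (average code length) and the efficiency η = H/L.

Average length L = Σ p_i × l_i = 2.6757 bits
Entropy H = 1.9735 bits
Efficiency η = H/L × 100% = 73.76%


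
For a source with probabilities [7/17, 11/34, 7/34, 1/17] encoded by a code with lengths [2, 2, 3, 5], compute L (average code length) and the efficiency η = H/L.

Average length L = Σ p_i × l_i = 2.3824 bits
Entropy H = 1.7637 bits
Efficiency η = H/L × 100% = 74.03%


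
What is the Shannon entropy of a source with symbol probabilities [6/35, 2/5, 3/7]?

H(X) = -Σ p(x) log₂ p(x)
  -6/35 × log₂(6/35) = 0.4362
  -2/5 × log₂(2/5) = 0.5288
  -3/7 × log₂(3/7) = 0.5239
H(X) = 1.4888 bits


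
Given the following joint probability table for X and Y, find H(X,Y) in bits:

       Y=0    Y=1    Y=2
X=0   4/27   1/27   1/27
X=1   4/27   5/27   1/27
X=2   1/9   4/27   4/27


H(X,Y) = -Σ p(x,y) log₂ p(x,y)
  p(0,0)=4/27: -0.1481 × log₂(0.1481) = 0.4081
  p(0,1)=1/27: -0.0370 × log₂(0.0370) = 0.1761
  p(0,2)=1/27: -0.0370 × log₂(0.0370) = 0.1761
  p(1,0)=4/27: -0.1481 × log₂(0.1481) = 0.4081
  p(1,1)=5/27: -0.1852 × log₂(0.1852) = 0.4505
  p(1,2)=1/27: -0.0370 × log₂(0.0370) = 0.1761
  p(2,0)=1/9: -0.1111 × log₂(0.1111) = 0.3522
  p(2,1)=4/27: -0.1481 × log₂(0.1481) = 0.4081
  p(2,2)=4/27: -0.1481 × log₂(0.1481) = 0.4081
H(X,Y) = 2.9636 bits


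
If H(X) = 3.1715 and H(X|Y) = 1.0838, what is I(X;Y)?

I(X;Y) = H(X) - H(X|Y)
I(X;Y) = 3.1715 - 1.0838 = 2.0877 bits


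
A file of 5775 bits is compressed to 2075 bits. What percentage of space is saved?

Space savings = (1 - Compressed/Original) × 100%
= (1 - 2075/5775) × 100%
= 64.07%


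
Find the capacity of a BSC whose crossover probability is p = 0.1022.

For BSC with error probability p:
C = 1 - H(p) where H(p) is binary entropy
H(0.1022) = -0.1022 × log₂(0.1022) - 0.8978 × log₂(0.8978)
H(p) = 0.4759
C = 1 - 0.4759 = 0.5241 bits/use


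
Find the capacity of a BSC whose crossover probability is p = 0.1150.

For BSC with error probability p:
C = 1 - H(p) where H(p) is binary entropy
H(0.1150) = -0.1150 × log₂(0.1150) - 0.8850 × log₂(0.8850)
H(p) = 0.5148
C = 1 - 0.5148 = 0.4852 bits/use


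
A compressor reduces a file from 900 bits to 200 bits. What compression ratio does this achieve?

Compression ratio = Original / Compressed
= 900 / 200 = 4.50:1


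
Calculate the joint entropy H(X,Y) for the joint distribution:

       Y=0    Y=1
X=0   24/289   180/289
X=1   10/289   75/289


H(X,Y) = -Σ p(x,y) log₂ p(x,y)
  p(0,0)=24/289: -0.0830 × log₂(0.0830) = 0.2981
  p(0,1)=180/289: -0.6228 × log₂(0.6228) = 0.4254
  p(1,0)=10/289: -0.0346 × log₂(0.0346) = 0.1679
  p(1,1)=75/289: -0.2595 × log₂(0.2595) = 0.5050
H(X,Y) = 1.3965 bits


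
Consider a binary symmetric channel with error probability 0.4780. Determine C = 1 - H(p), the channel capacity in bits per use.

For BSC with error probability p:
C = 1 - H(p) where H(p) is binary entropy
H(0.4780) = -0.4780 × log₂(0.4780) - 0.5220 × log₂(0.5220)
H(p) = 0.9986
C = 1 - 0.9986 = 0.0014 bits/use


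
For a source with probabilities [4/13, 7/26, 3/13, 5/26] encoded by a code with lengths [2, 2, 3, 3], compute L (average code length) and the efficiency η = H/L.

Average length L = Σ p_i × l_i = 2.4231 bits
Entropy H = 1.9785 bits
Efficiency η = H/L × 100% = 81.65%


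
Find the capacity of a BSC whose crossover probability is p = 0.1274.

For BSC with error probability p:
C = 1 - H(p) where H(p) is binary entropy
H(0.1274) = -0.1274 × log₂(0.1274) - 0.8726 × log₂(0.8726)
H(p) = 0.5503
C = 1 - 0.5503 = 0.4497 bits/use


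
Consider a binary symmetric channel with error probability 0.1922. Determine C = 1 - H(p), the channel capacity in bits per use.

For BSC with error probability p:
C = 1 - H(p) where H(p) is binary entropy
H(0.1922) = -0.1922 × log₂(0.1922) - 0.8078 × log₂(0.8078)
H(p) = 0.7061
C = 1 - 0.7061 = 0.2939 bits/use


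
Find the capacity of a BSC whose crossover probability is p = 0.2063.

For BSC with error probability p:
C = 1 - H(p) where H(p) is binary entropy
H(0.2063) = -0.2063 × log₂(0.2063) - 0.7937 × log₂(0.7937)
H(p) = 0.7344
C = 1 - 0.7344 = 0.2656 bits/use


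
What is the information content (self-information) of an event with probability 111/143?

Information content I(x) = -log₂(p(x))
I = -log₂(111/143) = -log₂(0.7762)
I = 0.3655 bits


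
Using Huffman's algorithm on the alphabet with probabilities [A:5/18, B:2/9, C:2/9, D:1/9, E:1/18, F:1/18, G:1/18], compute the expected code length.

Huffman tree construction:
Combine smallest probabilities repeatedly
Resulting codes:
  A: 10 (length 2)
  B: 00 (length 2)
  C: 01 (length 2)
  D: 1111 (length 4)
  E: 1100 (length 4)
  F: 1101 (length 4)
  G: 1110 (length 4)
Average length = Σ p(s) × length(s) = 2.5556 bits


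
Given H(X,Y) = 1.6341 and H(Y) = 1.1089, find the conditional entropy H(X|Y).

Chain rule: H(X,Y) = H(X|Y) + H(Y)
H(X|Y) = H(X,Y) - H(Y) = 1.6341 - 1.1089 = 0.5252 bits


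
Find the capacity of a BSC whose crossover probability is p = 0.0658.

For BSC with error probability p:
C = 1 - H(p) where H(p) is binary entropy
H(0.0658) = -0.0658 × log₂(0.0658) - 0.9342 × log₂(0.9342)
H(p) = 0.3501
C = 1 - 0.3501 = 0.6499 bits/use


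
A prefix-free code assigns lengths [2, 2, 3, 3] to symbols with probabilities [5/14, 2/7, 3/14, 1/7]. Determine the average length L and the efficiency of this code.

Average length L = Σ p_i × l_i = 2.3571 bits
Entropy H = 1.9242 bits
Efficiency η = H/L × 100% = 81.63%


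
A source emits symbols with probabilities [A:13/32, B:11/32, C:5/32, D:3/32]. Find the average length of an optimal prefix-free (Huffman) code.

Huffman tree construction:
Combine smallest probabilities repeatedly
Resulting codes:
  A: 0 (length 1)
  B: 11 (length 2)
  C: 101 (length 3)
  D: 100 (length 3)
Average length = Σ p(s) × length(s) = 1.8438 bits


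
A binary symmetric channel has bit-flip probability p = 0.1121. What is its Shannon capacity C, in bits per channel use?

For BSC with error probability p:
C = 1 - H(p) where H(p) is binary entropy
H(0.1121) = -0.1121 × log₂(0.1121) - 0.8879 × log₂(0.8879)
H(p) = 0.5062
C = 1 - 0.5062 = 0.4938 bits/use


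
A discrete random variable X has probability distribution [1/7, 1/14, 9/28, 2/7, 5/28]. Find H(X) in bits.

H(X) = -Σ p(x) log₂ p(x)
  -1/7 × log₂(1/7) = 0.4011
  -1/14 × log₂(1/14) = 0.2720
  -9/28 × log₂(9/28) = 0.5263
  -2/7 × log₂(2/7) = 0.5164
  -5/28 × log₂(5/28) = 0.4438
H(X) = 2.1595 bits


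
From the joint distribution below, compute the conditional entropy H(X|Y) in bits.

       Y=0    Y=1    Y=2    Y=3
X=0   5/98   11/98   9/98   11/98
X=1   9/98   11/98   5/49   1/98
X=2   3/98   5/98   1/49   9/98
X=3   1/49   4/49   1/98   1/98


H(X|Y) = Σ_y p(y) H(X|Y=y)
  p(Y=0) = 19/98, H(X|Y=0) = 1.7798
  p(Y=1) = 5/14, H(X|Y=1) = 1.9374
  p(Y=2) = 11/49, H(X|Y=2) = 1.5618
  p(Y=3) = 11/49, H(X|Y=3) = 1.4329
H(X|Y) = 0.1939×1.7798 + 0.3571×1.9374 + 0.2245×1.5618 + 0.2245×1.4329 = 1.7093 bits


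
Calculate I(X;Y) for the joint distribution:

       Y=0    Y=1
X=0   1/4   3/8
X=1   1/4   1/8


H(X) = 0.9544, H(Y) = 1.0000, H(X,Y) = 1.9056
I(X;Y) = H(X) + H(Y) - H(X,Y) = 0.0488 bits


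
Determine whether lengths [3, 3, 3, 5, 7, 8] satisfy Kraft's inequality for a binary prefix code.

Kraft inequality: Σ 2^(-l_i) ≤ 1 for prefix-free code
Calculating: 2^(-3) + 2^(-3) + 2^(-3) + 2^(-5) + 2^(-7) + 2^(-8)
= 0.125 + 0.125 + 0.125 + 0.03125 + 0.0078125 + 0.00390625
= 0.4180
Since 0.4180 ≤ 1, prefix-free code exists


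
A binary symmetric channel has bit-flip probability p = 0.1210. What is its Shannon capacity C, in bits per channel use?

For BSC with error probability p:
C = 1 - H(p) where H(p) is binary entropy
H(0.1210) = -0.1210 × log₂(0.1210) - 0.8790 × log₂(0.8790)
H(p) = 0.5322
C = 1 - 0.5322 = 0.4678 bits/use


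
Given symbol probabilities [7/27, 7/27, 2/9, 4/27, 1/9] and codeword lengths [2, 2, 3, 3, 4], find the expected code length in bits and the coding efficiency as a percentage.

Average length L = Σ p_i × l_i = 2.5926 bits
Entropy H = 2.2524 bits
Efficiency η = H/L × 100% = 86.88%


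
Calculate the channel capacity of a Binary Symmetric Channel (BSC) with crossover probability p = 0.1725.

For BSC with error probability p:
C = 1 - H(p) where H(p) is binary entropy
H(0.1725) = -0.1725 × log₂(0.1725) - 0.8275 × log₂(0.8275)
H(p) = 0.6634
C = 1 - 0.6634 = 0.3366 bits/use


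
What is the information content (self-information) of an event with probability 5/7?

Information content I(x) = -log₂(p(x))
I = -log₂(5/7) = -log₂(0.7143)
I = 0.4854 bits


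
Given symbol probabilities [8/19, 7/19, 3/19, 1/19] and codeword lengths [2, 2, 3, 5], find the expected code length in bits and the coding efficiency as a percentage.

Average length L = Σ p_i × l_i = 2.3158 bits
Entropy H = 1.7002 bits
Efficiency η = H/L × 100% = 73.42%


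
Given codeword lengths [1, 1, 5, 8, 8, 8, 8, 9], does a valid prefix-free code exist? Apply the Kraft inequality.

Kraft inequality: Σ 2^(-l_i) ≤ 1 for prefix-free code
Calculating: 2^(-1) + 2^(-1) + 2^(-5) + 2^(-8) + 2^(-8) + 2^(-8) + 2^(-8) + 2^(-9)
= 0.5 + 0.5 + 0.03125 + 0.00390625 + 0.00390625 + 0.00390625 + 0.00390625 + 0.001953125
= 1.0488
Since 1.0488 > 1, prefix-free code does not exist


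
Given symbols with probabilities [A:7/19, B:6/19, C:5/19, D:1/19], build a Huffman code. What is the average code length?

Huffman tree construction:
Combine smallest probabilities repeatedly
Resulting codes:
  A: 0 (length 1)
  B: 10 (length 2)
  C: 111 (length 3)
  D: 110 (length 3)
Average length = Σ p(s) × length(s) = 1.9474 bits


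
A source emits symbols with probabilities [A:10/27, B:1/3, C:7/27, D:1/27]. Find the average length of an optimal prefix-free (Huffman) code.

Huffman tree construction:
Combine smallest probabilities repeatedly
Resulting codes:
  A: 0 (length 1)
  B: 11 (length 2)
  C: 101 (length 3)
  D: 100 (length 3)
Average length = Σ p(s) × length(s) = 1.9259 bits


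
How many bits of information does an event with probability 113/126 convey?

Information content I(x) = -log₂(p(x))
I = -log₂(113/126) = -log₂(0.8968)
I = 0.1571 bits


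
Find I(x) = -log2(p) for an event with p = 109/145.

Information content I(x) = -log₂(p(x))
I = -log₂(109/145) = -log₂(0.7517)
I = 0.4117 bits


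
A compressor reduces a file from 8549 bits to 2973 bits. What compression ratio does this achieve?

Compression ratio = Original / Compressed
= 8549 / 2973 = 2.88:1


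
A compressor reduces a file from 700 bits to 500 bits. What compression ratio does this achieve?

Compression ratio = Original / Compressed
= 700 / 500 = 1.40:1


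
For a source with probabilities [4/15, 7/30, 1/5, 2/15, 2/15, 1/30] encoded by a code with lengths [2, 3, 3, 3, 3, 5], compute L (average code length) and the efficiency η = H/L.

Average length L = Σ p_i × l_i = 2.8000 bits
Entropy H = 2.4015 bits
Efficiency η = H/L × 100% = 85.77%


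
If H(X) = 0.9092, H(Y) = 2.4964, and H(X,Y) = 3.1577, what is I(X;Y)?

I(X;Y) = H(X) + H(Y) - H(X,Y)
I(X;Y) = 0.9092 + 2.4964 - 3.1577 = 0.2479 bits


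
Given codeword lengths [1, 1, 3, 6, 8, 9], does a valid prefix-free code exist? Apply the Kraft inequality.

Kraft inequality: Σ 2^(-l_i) ≤ 1 for prefix-free code
Calculating: 2^(-1) + 2^(-1) + 2^(-3) + 2^(-6) + 2^(-8) + 2^(-9)
= 0.5 + 0.5 + 0.125 + 0.015625 + 0.00390625 + 0.001953125
= 1.1465
Since 1.1465 > 1, prefix-free code does not exist


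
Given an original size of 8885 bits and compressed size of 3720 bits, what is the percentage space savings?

Space savings = (1 - Compressed/Original) × 100%
= (1 - 3720/8885) × 100%
= 58.13%


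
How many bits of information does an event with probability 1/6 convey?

Information content I(x) = -log₂(p(x))
I = -log₂(1/6) = -log₂(0.1667)
I = 2.5850 bits


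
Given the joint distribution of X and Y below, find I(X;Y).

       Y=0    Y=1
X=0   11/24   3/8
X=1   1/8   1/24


H(X) = 0.6500, H(Y) = 0.9799, H(X,Y) = 1.6125
I(X;Y) = H(X) + H(Y) - H(X,Y) = 0.0173 bits


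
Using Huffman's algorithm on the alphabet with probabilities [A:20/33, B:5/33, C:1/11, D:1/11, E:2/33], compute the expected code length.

Huffman tree construction:
Combine smallest probabilities repeatedly
Resulting codes:
  A: 1 (length 1)
  B: 011 (length 3)
  C: 001 (length 3)
  D: 010 (length 3)
  E: 000 (length 3)
Average length = Σ p(s) × length(s) = 1.7879 bits


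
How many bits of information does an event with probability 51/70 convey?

Information content I(x) = -log₂(p(x))
I = -log₂(51/70) = -log₂(0.7286)
I = 0.4569 bits


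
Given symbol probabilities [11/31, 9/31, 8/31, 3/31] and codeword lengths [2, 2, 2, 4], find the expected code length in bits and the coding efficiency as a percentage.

Average length L = Σ p_i × l_i = 2.1935 bits
Entropy H = 1.8788 bits
Efficiency η = H/L × 100% = 85.65%


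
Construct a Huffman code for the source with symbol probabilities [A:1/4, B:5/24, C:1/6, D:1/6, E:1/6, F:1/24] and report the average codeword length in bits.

Huffman tree construction:
Combine smallest probabilities repeatedly
Resulting codes:
  A: 10 (length 2)
  B: 00 (length 2)
  C: 011 (length 3)
  D: 110 (length 3)
  E: 111 (length 3)
  F: 010 (length 3)
Average length = Σ p(s) × length(s) = 2.5417 bits


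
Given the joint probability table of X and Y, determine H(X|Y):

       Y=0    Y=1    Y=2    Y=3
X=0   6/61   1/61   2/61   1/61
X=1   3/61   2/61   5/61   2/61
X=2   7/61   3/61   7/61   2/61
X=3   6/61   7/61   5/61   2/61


H(X|Y) = Σ_y p(y) H(X|Y=y)
  p(Y=0) = 22/61, H(X|Y=0) = 1.9401
  p(Y=1) = 13/61, H(X|Y=1) = 1.6692
  p(Y=2) = 19/61, H(X|Y=2) = 1.8863
  p(Y=3) = 7/61, H(X|Y=3) = 1.9502
H(X|Y) = 0.3607×1.9401 + 0.2131×1.6692 + 0.3115×1.8863 + 0.1148×1.9502 = 1.8668 bits


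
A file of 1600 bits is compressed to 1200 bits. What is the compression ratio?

Compression ratio = Original / Compressed
= 1600 / 1200 = 1.33:1


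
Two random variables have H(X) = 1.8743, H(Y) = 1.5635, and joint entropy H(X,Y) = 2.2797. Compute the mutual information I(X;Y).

I(X;Y) = H(X) + H(Y) - H(X,Y)
I(X;Y) = 1.8743 + 1.5635 - 2.2797 = 1.1581 bits


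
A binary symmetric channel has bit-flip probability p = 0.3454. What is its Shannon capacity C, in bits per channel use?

For BSC with error probability p:
C = 1 - H(p) where H(p) is binary entropy
H(0.3454) = -0.3454 × log₂(0.3454) - 0.6546 × log₂(0.6546)
H(p) = 0.9299
C = 1 - 0.9299 = 0.0701 bits/use


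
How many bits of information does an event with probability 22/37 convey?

Information content I(x) = -log₂(p(x))
I = -log₂(22/37) = -log₂(0.5946)
I = 0.7500 bits


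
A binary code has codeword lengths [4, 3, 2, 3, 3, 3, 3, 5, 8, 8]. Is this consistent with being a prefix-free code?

Kraft inequality: Σ 2^(-l_i) ≤ 1 for prefix-free code
Calculating: 2^(-4) + 2^(-3) + 2^(-2) + 2^(-3) + 2^(-3) + 2^(-3) + 2^(-3) + 2^(-5) + 2^(-8) + 2^(-8)
= 0.0625 + 0.125 + 0.25 + 0.125 + 0.125 + 0.125 + 0.125 + 0.03125 + 0.00390625 + 0.00390625
= 0.9766
Since 0.9766 ≤ 1, prefix-free code exists


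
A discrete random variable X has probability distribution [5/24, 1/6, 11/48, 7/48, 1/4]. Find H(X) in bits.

H(X) = -Σ p(x) log₂ p(x)
  -5/24 × log₂(5/24) = 0.4715
  -1/6 × log₂(1/6) = 0.4308
  -11/48 × log₂(11/48) = 0.4871
  -7/48 × log₂(7/48) = 0.4051
  -1/4 × log₂(1/4) = 0.5000
H(X) = 2.2945 bits


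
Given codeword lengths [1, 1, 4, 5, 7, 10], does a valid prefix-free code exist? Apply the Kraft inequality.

Kraft inequality: Σ 2^(-l_i) ≤ 1 for prefix-free code
Calculating: 2^(-1) + 2^(-1) + 2^(-4) + 2^(-5) + 2^(-7) + 2^(-10)
= 0.5 + 0.5 + 0.0625 + 0.03125 + 0.0078125 + 0.0009765625
= 1.1025
Since 1.1025 > 1, prefix-free code does not exist


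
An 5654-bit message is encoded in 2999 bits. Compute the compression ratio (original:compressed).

Compression ratio = Original / Compressed
= 5654 / 2999 = 1.89:1


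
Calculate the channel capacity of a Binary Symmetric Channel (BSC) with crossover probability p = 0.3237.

For BSC with error probability p:
C = 1 - H(p) where H(p) is binary entropy
H(0.3237) = -0.3237 × log₂(0.3237) - 0.6763 × log₂(0.6763)
H(p) = 0.9084
C = 1 - 0.9084 = 0.0916 bits/use


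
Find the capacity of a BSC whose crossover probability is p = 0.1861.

For BSC with error probability p:
C = 1 - H(p) where H(p) is binary entropy
H(0.1861) = -0.1861 × log₂(0.1861) - 0.8139 × log₂(0.8139)
H(p) = 0.6932
C = 1 - 0.6932 = 0.3068 bits/use


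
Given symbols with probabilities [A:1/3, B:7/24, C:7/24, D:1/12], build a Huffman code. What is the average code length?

Huffman tree construction:
Combine smallest probabilities repeatedly
Resulting codes:
  A: 11 (length 2)
  B: 01 (length 2)
  C: 10 (length 2)
  D: 00 (length 2)
Average length = Σ p(s) × length(s) = 2.0000 bits


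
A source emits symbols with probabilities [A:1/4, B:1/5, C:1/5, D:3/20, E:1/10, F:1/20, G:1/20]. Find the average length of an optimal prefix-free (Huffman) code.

Huffman tree construction:
Combine smallest probabilities repeatedly
Resulting codes:
  A: 10 (length 2)
  B: 111 (length 3)
  C: 00 (length 2)
  D: 110 (length 3)
  E: 010 (length 3)
  F: 0110 (length 4)
  G: 0111 (length 4)
Average length = Σ p(s) × length(s) = 2.6500 bits


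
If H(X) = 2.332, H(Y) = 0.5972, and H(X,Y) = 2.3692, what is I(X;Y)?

I(X;Y) = H(X) + H(Y) - H(X,Y)
I(X;Y) = 2.332 + 0.5972 - 2.3692 = 0.56 bits


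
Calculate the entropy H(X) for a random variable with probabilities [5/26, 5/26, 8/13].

H(X) = -Σ p(x) log₂ p(x)
  -5/26 × log₂(5/26) = 0.4574
  -5/26 × log₂(5/26) = 0.4574
  -8/13 × log₂(8/13) = 0.4310
H(X) = 1.3459 bits


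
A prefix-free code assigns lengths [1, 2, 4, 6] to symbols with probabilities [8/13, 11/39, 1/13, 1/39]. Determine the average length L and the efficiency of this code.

Average length L = Σ p_i × l_i = 1.6410 bits
Entropy H = 1.3662 bits
Efficiency η = H/L × 100% = 83.25%


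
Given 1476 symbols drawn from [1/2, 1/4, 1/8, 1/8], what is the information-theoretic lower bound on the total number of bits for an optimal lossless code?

Entropy H = 1.7500 bits/symbol
Minimum bits = H × n = 1.7500 × 1476
= 2583.00 bits


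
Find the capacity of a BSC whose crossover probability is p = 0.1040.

For BSC with error probability p:
C = 1 - H(p) where H(p) is binary entropy
H(0.1040) = -0.1040 × log₂(0.1040) - 0.8960 × log₂(0.8960)
H(p) = 0.4815
C = 1 - 0.4815 = 0.5185 bits/use


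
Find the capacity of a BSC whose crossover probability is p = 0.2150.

For BSC with error probability p:
C = 1 - H(p) where H(p) is binary entropy
H(0.2150) = -0.2150 × log₂(0.2150) - 0.7850 × log₂(0.7850)
H(p) = 0.7509
C = 1 - 0.7509 = 0.2491 bits/use


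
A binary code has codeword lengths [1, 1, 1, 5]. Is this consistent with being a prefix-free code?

Kraft inequality: Σ 2^(-l_i) ≤ 1 for prefix-free code
Calculating: 2^(-1) + 2^(-1) + 2^(-1) + 2^(-5)
= 0.5 + 0.5 + 0.5 + 0.03125
= 1.5312
Since 1.5312 > 1, prefix-free code does not exist


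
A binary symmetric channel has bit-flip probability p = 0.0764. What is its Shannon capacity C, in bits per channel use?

For BSC with error probability p:
C = 1 - H(p) where H(p) is binary entropy
H(0.0764) = -0.0764 × log₂(0.0764) - 0.9236 × log₂(0.9236)
H(p) = 0.3894
C = 1 - 0.3894 = 0.6106 bits/use


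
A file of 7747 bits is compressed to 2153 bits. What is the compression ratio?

Compression ratio = Original / Compressed
= 7747 / 2153 = 3.60:1


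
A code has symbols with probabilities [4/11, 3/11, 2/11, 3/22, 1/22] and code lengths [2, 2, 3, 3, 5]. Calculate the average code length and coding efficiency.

Average length L = Σ p_i × l_i = 2.4545 bits
Entropy H = 2.0838 bits
Efficiency η = H/L × 100% = 84.89%


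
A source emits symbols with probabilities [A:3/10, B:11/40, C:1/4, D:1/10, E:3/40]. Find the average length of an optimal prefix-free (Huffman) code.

Huffman tree construction:
Combine smallest probabilities repeatedly
Resulting codes:
  A: 11 (length 2)
  B: 10 (length 2)
  C: 01 (length 2)
  D: 001 (length 3)
  E: 000 (length 3)
Average length = Σ p(s) × length(s) = 2.1750 bits


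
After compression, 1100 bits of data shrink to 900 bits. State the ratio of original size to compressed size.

Compression ratio = Original / Compressed
= 1100 / 900 = 1.22:1


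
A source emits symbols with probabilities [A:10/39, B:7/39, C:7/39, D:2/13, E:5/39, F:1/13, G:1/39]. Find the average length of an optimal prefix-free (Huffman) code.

Huffman tree construction:
Combine smallest probabilities repeatedly
Resulting codes:
  A: 10 (length 2)
  B: 111 (length 3)
  C: 00 (length 2)
  D: 110 (length 3)
  E: 011 (length 3)
  F: 0101 (length 4)
  G: 0100 (length 4)
Average length = Σ p(s) × length(s) = 2.6667 bits


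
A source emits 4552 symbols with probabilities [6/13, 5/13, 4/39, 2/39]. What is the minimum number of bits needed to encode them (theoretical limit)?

Entropy H = 1.6018 bits/symbol
Minimum bits = H × n = 1.6018 × 4552
= 7291.22 bits


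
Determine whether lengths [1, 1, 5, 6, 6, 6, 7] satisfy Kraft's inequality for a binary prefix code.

Kraft inequality: Σ 2^(-l_i) ≤ 1 for prefix-free code
Calculating: 2^(-1) + 2^(-1) + 2^(-5) + 2^(-6) + 2^(-6) + 2^(-6) + 2^(-7)
= 0.5 + 0.5 + 0.03125 + 0.015625 + 0.015625 + 0.015625 + 0.0078125
= 1.0859
Since 1.0859 > 1, prefix-free code does not exist


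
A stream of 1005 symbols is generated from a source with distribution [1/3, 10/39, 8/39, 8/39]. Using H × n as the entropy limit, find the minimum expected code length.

Entropy H = 1.9694 bits/symbol
Minimum bits = H × n = 1.9694 × 1005
= 1979.22 bits


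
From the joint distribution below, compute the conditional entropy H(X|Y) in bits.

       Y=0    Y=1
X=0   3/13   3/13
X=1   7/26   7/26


H(X|Y) = Σ_y p(y) H(X|Y=y)
  p(Y=0) = 1/2, H(X|Y=0) = 0.9957
  p(Y=1) = 1/2, H(X|Y=1) = 0.9957
H(X|Y) = 0.5000×0.9957 + 0.5000×0.9957 = 0.9957 bits


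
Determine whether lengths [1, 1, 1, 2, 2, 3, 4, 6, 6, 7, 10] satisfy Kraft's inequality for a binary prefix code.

Kraft inequality: Σ 2^(-l_i) ≤ 1 for prefix-free code
Calculating: 2^(-1) + 2^(-1) + 2^(-1) + 2^(-2) + 2^(-2) + 2^(-3) + 2^(-4) + 2^(-6) + 2^(-6) + 2^(-7) + 2^(-10)
= 0.5 + 0.5 + 0.5 + 0.25 + 0.25 + 0.125 + 0.0625 + 0.015625 + 0.015625 + 0.0078125 + 0.0009765625
= 2.2275
Since 2.2275 > 1, prefix-free code does not exist


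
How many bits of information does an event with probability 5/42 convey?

Information content I(x) = -log₂(p(x))
I = -log₂(5/42) = -log₂(0.1190)
I = 3.0704 bits


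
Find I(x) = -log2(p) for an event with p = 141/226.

Information content I(x) = -log₂(p(x))
I = -log₂(141/226) = -log₂(0.6239)
I = 0.6806 bits


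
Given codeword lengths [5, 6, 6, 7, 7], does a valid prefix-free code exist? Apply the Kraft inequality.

Kraft inequality: Σ 2^(-l_i) ≤ 1 for prefix-free code
Calculating: 2^(-5) + 2^(-6) + 2^(-6) + 2^(-7) + 2^(-7)
= 0.03125 + 0.015625 + 0.015625 + 0.0078125 + 0.0078125
= 0.0781
Since 0.0781 ≤ 1, prefix-free code exists


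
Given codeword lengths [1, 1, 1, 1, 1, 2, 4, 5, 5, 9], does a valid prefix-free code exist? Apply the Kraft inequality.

Kraft inequality: Σ 2^(-l_i) ≤ 1 for prefix-free code
Calculating: 2^(-1) + 2^(-1) + 2^(-1) + 2^(-1) + 2^(-1) + 2^(-2) + 2^(-4) + 2^(-5) + 2^(-5) + 2^(-9)
= 0.5 + 0.5 + 0.5 + 0.5 + 0.5 + 0.25 + 0.0625 + 0.03125 + 0.03125 + 0.001953125
= 2.8770
Since 2.8770 > 1, prefix-free code does not exist


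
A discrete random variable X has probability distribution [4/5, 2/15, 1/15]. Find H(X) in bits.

H(X) = -Σ p(x) log₂ p(x)
  -4/5 × log₂(4/5) = 0.2575
  -2/15 × log₂(2/15) = 0.3876
  -1/15 × log₂(1/15) = 0.2605
H(X) = 0.9056 bits


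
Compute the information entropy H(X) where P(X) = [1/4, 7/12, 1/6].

H(X) = -Σ p(x) log₂ p(x)
  -1/4 × log₂(1/4) = 0.5000
  -7/12 × log₂(7/12) = 0.4536
  -1/6 × log₂(1/6) = 0.4308
H(X) = 1.3844 bits


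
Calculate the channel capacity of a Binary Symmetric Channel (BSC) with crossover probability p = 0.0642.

For BSC with error probability p:
C = 1 - H(p) where H(p) is binary entropy
H(0.0642) = -0.0642 × log₂(0.0642) - 0.9358 × log₂(0.9358)
H(p) = 0.3439
C = 1 - 0.3439 = 0.6561 bits/use


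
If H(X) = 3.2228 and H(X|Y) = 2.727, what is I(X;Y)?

I(X;Y) = H(X) - H(X|Y)
I(X;Y) = 3.2228 - 2.727 = 0.4958 bits


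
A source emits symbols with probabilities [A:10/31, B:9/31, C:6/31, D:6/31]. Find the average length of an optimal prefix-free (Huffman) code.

Huffman tree construction:
Combine smallest probabilities repeatedly
Resulting codes:
  A: 11 (length 2)
  B: 10 (length 2)
  C: 00 (length 2)
  D: 01 (length 2)
Average length = Σ p(s) × length(s) = 2.0000 bits


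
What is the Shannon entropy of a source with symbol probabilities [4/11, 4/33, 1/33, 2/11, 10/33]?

H(X) = -Σ p(x) log₂ p(x)
  -4/11 × log₂(4/11) = 0.5307
  -4/33 × log₂(4/33) = 0.3690
  -1/33 × log₂(1/33) = 0.1529
  -2/11 × log₂(2/11) = 0.4472
  -10/33 × log₂(10/33) = 0.5220
H(X) = 2.0217 bits


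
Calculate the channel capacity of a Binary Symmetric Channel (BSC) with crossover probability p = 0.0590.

For BSC with error probability p:
C = 1 - H(p) where H(p) is binary entropy
H(0.0590) = -0.0590 × log₂(0.0590) - 0.9410 × log₂(0.9410)
H(p) = 0.3235
C = 1 - 0.3235 = 0.6765 bits/use


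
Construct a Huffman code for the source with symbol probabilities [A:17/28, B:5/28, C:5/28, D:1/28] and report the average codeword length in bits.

Huffman tree construction:
Combine smallest probabilities repeatedly
Resulting codes:
  A: 1 (length 1)
  B: 011 (length 3)
  C: 00 (length 2)
  D: 010 (length 3)
Average length = Σ p(s) × length(s) = 1.6071 bits


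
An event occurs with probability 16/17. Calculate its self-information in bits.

Information content I(x) = -log₂(p(x))
I = -log₂(16/17) = -log₂(0.9412)
I = 0.0875 bits
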